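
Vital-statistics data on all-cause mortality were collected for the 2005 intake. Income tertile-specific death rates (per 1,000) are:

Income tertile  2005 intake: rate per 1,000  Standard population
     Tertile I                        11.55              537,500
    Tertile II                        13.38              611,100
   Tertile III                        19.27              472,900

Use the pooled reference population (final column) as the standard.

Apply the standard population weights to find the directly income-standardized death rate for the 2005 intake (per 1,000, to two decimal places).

Standard total = 1,621,500; weights = 0.3315, 0.3769, 0.2916.
Standardized rate: 0.3315×11.55 + 0.3769×13.38 + 0.2916×19.27 = 14.4912 per 1,000.

14.49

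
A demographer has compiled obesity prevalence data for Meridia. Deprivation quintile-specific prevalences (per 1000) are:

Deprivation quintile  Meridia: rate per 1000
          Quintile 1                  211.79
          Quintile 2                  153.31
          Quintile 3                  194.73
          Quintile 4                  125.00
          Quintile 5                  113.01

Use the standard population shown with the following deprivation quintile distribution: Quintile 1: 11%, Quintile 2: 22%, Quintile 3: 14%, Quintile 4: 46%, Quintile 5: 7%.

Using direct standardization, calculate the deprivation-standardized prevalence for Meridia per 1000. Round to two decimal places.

Standard weights: 0.11, 0.22, 0.14, 0.46, 0.07.
Standardized rate: 0.1100×211.79 + 0.2200×153.31 + 0.1400×194.73 + 0.4600×125.00 + 0.0700×113.01 = 149.6980 per 1000.

149.70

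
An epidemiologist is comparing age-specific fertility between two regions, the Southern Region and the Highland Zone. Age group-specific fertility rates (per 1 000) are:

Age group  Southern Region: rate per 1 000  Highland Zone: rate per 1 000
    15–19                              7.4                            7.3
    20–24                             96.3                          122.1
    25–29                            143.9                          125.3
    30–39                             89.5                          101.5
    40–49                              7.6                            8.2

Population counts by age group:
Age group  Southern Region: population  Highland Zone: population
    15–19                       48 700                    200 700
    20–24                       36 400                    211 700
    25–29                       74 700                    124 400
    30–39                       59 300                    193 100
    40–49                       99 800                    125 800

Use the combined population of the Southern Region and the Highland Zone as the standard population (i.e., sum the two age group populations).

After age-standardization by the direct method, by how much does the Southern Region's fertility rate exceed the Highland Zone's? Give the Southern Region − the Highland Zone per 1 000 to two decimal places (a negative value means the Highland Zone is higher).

-4.97

Combined standard total = 1 174 600; weights = 0.2123, 0.2112, 0.1695, 0.2149, 0.1921.
The Southern Region: 0.2123×7.4 + 0.2112×96.3 + 0.1695×143.9 + 0.2149×89.5 + 0.1921×7.6 = 66.9951 per 1 000.
The Highland Zone: 0.2123×7.3 + 0.2112×122.1 + 0.1695×125.3 + 0.2149×101.5 + 0.1921×8.2 = 71.9644 per 1 000.
Difference = 66.9951 − 71.9644 = -4.9693.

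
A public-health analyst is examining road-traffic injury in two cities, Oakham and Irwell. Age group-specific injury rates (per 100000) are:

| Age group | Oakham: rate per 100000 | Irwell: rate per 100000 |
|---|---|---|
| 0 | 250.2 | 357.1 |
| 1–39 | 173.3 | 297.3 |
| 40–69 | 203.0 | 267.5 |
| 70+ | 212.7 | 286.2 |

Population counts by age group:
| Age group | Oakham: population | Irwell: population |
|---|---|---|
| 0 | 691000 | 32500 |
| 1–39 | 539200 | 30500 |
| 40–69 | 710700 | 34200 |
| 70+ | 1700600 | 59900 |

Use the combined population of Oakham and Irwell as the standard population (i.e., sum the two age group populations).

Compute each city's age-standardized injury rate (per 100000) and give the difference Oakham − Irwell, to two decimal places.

-85.67

Combined standard total = 3798600; weights = 0.1905, 0.1500, 0.1961, 0.4635.
Oakham: 0.1905×250.2 + 0.1500×173.3 + 0.1961×203.0 + 0.4635×212.7 = 212.0312 per 100000.
Irwell: 0.1905×357.1 + 0.1500×297.3 + 0.1961×267.5 + 0.4635×286.2 = 297.7017 per 100000.
Difference = 212.0312 − 297.7017 = -85.6704.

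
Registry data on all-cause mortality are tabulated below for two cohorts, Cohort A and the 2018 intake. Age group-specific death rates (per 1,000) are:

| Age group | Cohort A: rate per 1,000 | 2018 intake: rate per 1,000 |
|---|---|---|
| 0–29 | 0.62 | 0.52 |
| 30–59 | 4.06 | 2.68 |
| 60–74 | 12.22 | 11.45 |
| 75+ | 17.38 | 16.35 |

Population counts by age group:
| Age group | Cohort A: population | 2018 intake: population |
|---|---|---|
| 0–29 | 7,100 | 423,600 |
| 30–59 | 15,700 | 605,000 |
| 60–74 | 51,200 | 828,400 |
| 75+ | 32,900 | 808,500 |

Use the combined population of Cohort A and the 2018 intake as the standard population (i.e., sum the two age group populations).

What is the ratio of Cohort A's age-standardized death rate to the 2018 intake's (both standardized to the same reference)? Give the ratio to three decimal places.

Combined standard total = 2,772,400; weights = 0.1554, 0.2239, 0.3173, 0.3035.
Cohort A: 0.1554×0.62 + 0.2239×4.06 + 0.3173×12.22 + 0.3035×17.38 = 10.1570 per 1,000.
The 2018 intake: 0.1554×0.52 + 0.2239×2.68 + 0.3173×11.45 + 0.3035×16.35 = 9.2756 per 1,000.
Ratio = 10.1570 ÷ 9.2756 = 1.09502.

1.095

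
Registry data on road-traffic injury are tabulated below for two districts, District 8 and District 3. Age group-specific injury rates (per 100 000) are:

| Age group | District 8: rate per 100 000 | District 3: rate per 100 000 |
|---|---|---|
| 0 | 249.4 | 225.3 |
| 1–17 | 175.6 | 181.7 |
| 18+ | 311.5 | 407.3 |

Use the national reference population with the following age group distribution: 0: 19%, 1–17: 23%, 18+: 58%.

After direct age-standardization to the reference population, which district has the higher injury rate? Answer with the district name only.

Standard weights: 0.19, 0.23, 0.58.
District 8: 0.1900×249.4 + 0.2300×175.6 + 0.5800×311.5 = 268.4440 per 100 000.
District 3: 0.1900×225.3 + 0.2300×181.7 + 0.5800×407.3 = 320.8320 per 100 000.

District 3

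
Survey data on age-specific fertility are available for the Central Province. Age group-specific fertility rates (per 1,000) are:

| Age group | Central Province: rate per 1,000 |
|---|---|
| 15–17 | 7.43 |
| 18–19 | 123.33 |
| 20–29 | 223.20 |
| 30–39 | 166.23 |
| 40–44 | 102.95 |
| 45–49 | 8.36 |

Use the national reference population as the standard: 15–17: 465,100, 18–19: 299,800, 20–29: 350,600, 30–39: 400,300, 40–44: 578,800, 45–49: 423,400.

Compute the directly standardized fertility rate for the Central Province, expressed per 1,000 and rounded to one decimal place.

Standard total = 2,518,000; weights = 0.1847, 0.1191, 0.1392, 0.1590, 0.2299, 0.1681.
Standardized rate: 0.1847×7.43 + 0.1191×123.33 + 0.1392×223.20 + 0.1590×166.23 + 0.2299×102.95 + 0.1681×8.36 = 98.6310 per 1,000.

98.6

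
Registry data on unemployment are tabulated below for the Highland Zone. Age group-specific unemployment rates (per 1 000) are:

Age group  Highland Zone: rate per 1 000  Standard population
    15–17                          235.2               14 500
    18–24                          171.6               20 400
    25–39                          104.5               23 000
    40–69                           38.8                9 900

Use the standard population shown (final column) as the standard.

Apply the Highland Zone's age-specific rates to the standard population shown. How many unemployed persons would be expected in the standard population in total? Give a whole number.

Expected unemployed persons = Σ (standard pop × age-specific rate ÷ 1 000)
= 14 500×235.2/1 000 + 20 400×171.6/1 000 + 23 000×104.5/1 000 + 9 900×38.8/1 000
= 3410.40 + 3500.64 + 2403.50 + 384.12 = 9698.66.

9699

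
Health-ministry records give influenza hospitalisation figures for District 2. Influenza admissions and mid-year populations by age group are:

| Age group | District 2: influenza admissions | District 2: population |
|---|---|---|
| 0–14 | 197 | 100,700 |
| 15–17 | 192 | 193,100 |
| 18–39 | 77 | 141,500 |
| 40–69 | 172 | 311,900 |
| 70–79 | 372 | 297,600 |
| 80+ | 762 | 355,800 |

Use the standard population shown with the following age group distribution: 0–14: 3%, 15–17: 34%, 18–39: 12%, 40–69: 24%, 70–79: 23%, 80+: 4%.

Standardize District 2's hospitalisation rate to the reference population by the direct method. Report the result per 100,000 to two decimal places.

96.76

Age-specific rates per 100,000 for District 2: 195.63, 99.43, 54.42, 55.15, 125.00, 214.17.
Standard weights: 0.03, 0.34, 0.12, 0.24, 0.23, 0.04.
Standardized rate: 0.0300×195.63 + 0.3400×99.43 + 0.1200×54.42 + 0.2400×55.15 + 0.2300×125.00 + 0.0400×214.17 = 96.7569 per 100,000.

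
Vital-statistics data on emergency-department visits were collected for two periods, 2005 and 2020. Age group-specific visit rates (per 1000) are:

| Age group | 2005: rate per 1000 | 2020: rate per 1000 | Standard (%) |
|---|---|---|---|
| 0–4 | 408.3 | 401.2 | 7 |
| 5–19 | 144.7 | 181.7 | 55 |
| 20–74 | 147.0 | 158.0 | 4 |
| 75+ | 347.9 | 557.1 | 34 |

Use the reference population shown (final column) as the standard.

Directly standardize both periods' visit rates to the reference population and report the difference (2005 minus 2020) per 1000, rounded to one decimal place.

Standard weights: 0.07, 0.55, 0.04, 0.34.
2005: 0.0700×408.3 + 0.5500×144.7 + 0.0400×147.0 + 0.3400×347.9 = 232.3320 per 1000.
2020: 0.0700×401.2 + 0.5500×181.7 + 0.0400×158.0 + 0.3400×557.1 = 323.7530 per 1000.
Difference = 232.3320 − 323.7530 = -91.4210.

-91.4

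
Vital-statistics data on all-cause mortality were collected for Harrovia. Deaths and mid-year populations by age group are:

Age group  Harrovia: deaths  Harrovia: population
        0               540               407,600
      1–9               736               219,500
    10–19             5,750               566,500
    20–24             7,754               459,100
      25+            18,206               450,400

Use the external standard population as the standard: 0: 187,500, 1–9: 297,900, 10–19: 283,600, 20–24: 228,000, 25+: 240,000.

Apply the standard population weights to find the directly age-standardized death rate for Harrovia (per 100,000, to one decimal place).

Age-specific rates per 100,000 for Harrovia: 132.48, 335.31, 1015.00, 1688.96, 4042.18.
Standard total = 1,237,000; weights = 0.1516, 0.2408, 0.2293, 0.1843, 0.1940.
Standardized rate: 0.1516×132.48 + 0.2408×335.31 + 0.2293×1015.00 + 0.1843×1688.96 + 0.1940×4042.18 = 1429.0949 per 100,000.

1429.1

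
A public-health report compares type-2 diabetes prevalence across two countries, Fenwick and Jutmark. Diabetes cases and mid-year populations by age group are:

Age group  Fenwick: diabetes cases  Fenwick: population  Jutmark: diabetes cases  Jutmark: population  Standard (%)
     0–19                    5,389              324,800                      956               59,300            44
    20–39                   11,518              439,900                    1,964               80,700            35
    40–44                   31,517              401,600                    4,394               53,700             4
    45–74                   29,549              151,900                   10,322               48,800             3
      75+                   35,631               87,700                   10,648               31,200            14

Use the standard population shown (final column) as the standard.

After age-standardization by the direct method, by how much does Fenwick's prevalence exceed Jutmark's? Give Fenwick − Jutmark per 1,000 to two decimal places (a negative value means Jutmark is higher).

9.31

Age-specific rates per 1,000 for Fenwick: 16.592, 26.183, 78.479, 194.529, 406.283.
For Jutmark: 16.121, 24.337, 81.825, 211.516, 341.282.
Standard weights: 0.44, 0.35, 0.04, 0.03, 0.14.
Fenwick: 0.4400×16.592 + 0.3500×26.183 + 0.0400×78.479 + 0.0300×194.529 + 0.1400×406.283 = 82.3191 per 1,000.
Jutmark: 0.4400×16.121 + 0.3500×24.337 + 0.0400×81.825 + 0.0300×211.516 + 0.1400×341.282 = 73.0094 per 1,000.
Difference = 82.3191 − 73.0094 = 9.3097.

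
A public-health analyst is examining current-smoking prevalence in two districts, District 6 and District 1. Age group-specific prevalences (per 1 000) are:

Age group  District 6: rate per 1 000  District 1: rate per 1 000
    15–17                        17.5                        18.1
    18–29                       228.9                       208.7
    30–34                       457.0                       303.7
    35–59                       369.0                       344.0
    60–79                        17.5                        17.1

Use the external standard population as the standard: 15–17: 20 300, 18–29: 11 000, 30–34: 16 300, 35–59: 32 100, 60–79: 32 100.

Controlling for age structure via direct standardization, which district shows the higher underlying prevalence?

Standard total = 111 800; weights = 0.1816, 0.0984, 0.1458, 0.2871, 0.2871.
District 6: 0.1816×17.5 + 0.0984×228.9 + 0.1458×457.0 + 0.2871×369.0 + 0.2871×17.5 = 203.2996 per 1 000.
District 1: 0.1816×18.1 + 0.0984×208.7 + 0.1458×303.7 + 0.2871×344.0 + 0.2871×17.1 = 171.7777 per 1 000.

District 6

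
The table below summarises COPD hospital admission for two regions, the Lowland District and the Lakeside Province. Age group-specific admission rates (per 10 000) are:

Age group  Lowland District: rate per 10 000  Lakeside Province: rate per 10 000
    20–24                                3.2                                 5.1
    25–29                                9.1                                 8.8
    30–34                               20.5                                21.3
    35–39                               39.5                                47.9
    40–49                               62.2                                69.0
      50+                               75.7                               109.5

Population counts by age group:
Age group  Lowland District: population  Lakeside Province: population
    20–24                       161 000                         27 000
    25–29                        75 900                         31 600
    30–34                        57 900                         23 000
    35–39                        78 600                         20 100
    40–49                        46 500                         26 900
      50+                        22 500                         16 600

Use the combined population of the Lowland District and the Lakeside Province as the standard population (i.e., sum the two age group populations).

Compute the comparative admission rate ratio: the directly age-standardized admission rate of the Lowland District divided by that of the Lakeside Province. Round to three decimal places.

0.828

Combined standard total = 587 600; weights = 0.3199, 0.1829, 0.1377, 0.1680, 0.1249, 0.0665.
The Lowland District: 0.3199×3.2 + 0.1829×9.1 + 0.1377×20.5 + 0.1680×39.5 + 0.1249×62.2 + 0.0665×75.7 = 24.9529 per 10 000.
The Lakeside Province: 0.3199×5.1 + 0.1829×8.8 + 0.1377×21.3 + 0.1680×47.9 + 0.1249×69.0 + 0.0665×109.5 = 30.1255 per 10 000.
Ratio = 24.9529 ÷ 30.1255 = 0.82830.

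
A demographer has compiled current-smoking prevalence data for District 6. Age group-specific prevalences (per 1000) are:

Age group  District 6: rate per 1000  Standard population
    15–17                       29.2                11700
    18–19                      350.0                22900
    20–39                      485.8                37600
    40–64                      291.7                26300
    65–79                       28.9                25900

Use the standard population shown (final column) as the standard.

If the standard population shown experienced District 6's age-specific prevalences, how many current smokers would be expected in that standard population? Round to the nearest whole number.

Expected current smokers = Σ (standard pop × age-specific rate ÷ 1000)
= 11700×29.2/1000 + 22900×350.0/1000 + 37600×485.8/1000 + 26300×291.7/1000 + 25900×28.9/1000
= 341.64 + 8015.00 + 18266.08 + 7671.71 + 748.51 = 35042.94.

35043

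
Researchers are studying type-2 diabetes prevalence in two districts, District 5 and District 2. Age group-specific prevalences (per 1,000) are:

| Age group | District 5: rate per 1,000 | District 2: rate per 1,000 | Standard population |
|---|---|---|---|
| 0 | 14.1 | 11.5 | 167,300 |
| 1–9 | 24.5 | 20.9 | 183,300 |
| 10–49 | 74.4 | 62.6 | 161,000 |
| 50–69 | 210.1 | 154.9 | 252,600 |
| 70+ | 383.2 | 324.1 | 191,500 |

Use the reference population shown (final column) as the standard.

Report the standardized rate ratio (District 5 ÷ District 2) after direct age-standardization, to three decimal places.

Standard total = 955,700; weights = 0.1751, 0.1918, 0.1685, 0.2643, 0.2004.
District 5: 0.1751×14.1 + 0.1918×24.5 + 0.1685×74.4 + 0.2643×210.1 + 0.2004×383.2 = 152.0166 per 1,000.
District 2: 0.1751×11.5 + 0.1918×20.9 + 0.1685×62.6 + 0.2643×154.9 + 0.2004×324.1 = 122.4510 per 1,000.
Ratio = 152.0166 ÷ 122.4510 = 1.24145.

1.241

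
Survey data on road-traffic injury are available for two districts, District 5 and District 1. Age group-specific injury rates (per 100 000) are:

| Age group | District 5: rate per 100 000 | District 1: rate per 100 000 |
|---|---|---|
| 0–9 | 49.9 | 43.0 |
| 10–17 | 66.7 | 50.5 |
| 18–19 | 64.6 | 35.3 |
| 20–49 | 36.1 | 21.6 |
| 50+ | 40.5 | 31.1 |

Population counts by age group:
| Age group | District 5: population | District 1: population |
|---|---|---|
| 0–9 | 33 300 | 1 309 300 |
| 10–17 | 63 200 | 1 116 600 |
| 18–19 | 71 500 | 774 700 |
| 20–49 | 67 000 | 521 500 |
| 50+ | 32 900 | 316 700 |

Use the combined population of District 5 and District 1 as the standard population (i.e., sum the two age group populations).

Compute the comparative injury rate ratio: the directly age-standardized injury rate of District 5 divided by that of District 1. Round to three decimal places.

Combined standard total = 4 306 700; weights = 0.3117, 0.2739, 0.1965, 0.1366, 0.0812.
District 5: 0.3117×49.9 + 0.2739×66.7 + 0.1965×64.6 + 0.1366×36.1 + 0.0812×40.5 = 54.7418 per 100 000.
District 1: 0.3117×43.0 + 0.2739×50.5 + 0.1965×35.3 + 0.1366×21.6 + 0.0812×31.1 = 39.6514 per 100 000.
Ratio = 54.7418 ÷ 39.6514 = 1.38058.

1.381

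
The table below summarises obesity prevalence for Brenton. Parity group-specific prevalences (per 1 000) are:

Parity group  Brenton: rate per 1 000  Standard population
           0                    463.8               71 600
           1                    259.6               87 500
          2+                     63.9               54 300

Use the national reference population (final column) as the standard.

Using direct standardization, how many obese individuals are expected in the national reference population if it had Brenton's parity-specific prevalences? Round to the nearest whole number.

Expected obese individuals = Σ (standard pop × parity-specific rate ÷ 1 000)
= 71 600×463.8/1 000 + 87 500×259.6/1 000 + 54 300×63.9/1 000
= 33208.08 + 22715.00 + 3469.77 = 59392.85.

59393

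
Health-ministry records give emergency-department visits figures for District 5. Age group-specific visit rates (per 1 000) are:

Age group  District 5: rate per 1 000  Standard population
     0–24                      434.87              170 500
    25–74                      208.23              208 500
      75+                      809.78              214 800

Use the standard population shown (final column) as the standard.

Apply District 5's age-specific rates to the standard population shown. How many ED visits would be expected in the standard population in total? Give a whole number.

Expected ED visits = Σ (standard pop × age-specific rate ÷ 1 000)
= 170 500×434.87/1 000 + 208 500×208.23/1 000 + 214 800×809.78/1 000
= 74145.34 + 43415.96 + 173940.74 = 291502.03.

291502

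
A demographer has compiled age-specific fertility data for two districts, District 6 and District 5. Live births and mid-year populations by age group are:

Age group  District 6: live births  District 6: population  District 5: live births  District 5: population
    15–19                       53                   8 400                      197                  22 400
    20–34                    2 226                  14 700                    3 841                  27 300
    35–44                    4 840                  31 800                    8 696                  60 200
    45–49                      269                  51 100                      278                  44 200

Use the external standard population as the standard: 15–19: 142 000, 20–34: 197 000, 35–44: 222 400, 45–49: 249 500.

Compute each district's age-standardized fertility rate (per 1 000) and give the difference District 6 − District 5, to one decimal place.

4.0

Age-specific rates per 1 000 for District 6: 6.310, 151.429, 152.201, 5.264.
For District 5: 8.795, 140.696, 144.452, 6.290.
Standard total = 810 900; weights = 0.1751, 0.2429, 0.2743, 0.3077.
District 6: 0.1751×6.310 + 0.2429×151.429 + 0.2743×152.201 + 0.3077×5.264 = 81.2558 per 1 000.
District 5: 0.1751×8.795 + 0.2429×140.696 + 0.2743×144.452 + 0.3077×6.290 = 77.2738 per 1 000.
Difference = 81.2558 − 77.2738 = 3.9821.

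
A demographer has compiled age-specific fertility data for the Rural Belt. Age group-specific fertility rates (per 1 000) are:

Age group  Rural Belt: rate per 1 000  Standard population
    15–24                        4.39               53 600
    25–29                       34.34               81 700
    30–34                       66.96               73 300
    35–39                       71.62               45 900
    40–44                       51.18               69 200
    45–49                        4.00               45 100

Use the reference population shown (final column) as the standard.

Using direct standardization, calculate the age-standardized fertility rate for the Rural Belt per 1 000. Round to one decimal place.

40.6

Standard total = 368 800; weights = 0.1453, 0.2215, 0.1988, 0.1245, 0.1876, 0.1223.
Standardized rate: 0.1453×4.39 + 0.2215×34.34 + 0.1988×66.96 + 0.1245×71.62 + 0.1876×51.18 + 0.1223×4.00 = 40.5598 per 1 000.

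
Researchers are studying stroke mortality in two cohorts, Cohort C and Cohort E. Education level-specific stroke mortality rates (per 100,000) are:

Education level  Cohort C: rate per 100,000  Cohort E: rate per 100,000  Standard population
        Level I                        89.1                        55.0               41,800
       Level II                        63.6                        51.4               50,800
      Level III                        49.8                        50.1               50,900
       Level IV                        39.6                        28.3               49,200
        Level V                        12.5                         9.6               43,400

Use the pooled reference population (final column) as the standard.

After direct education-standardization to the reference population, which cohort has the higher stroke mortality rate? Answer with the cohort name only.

Standard total = 236,100; weights = 0.1770, 0.2152, 0.2156, 0.2084, 0.1838.
Cohort C: 0.1770×89.1 + 0.2152×63.6 + 0.2156×49.8 + 0.2084×39.6 + 0.1838×12.5 = 50.7450 per 100,000.
Cohort E: 0.1770×55.0 + 0.2152×51.4 + 0.2156×50.1 + 0.2084×28.3 + 0.1838×9.6 = 39.2597 per 100,000.

Cohort C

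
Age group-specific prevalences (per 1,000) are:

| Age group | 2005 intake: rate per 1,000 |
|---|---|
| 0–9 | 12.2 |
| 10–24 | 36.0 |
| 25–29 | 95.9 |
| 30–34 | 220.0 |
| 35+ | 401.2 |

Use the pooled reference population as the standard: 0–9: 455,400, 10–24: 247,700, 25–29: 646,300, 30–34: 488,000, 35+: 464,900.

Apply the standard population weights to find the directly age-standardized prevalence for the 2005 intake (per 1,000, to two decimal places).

160.85

Standard total = 2,302,300; weights = 0.1978, 0.1076, 0.2807, 0.2120, 0.2019.
Standardized rate: 0.1978×12.2 + 0.1076×36.0 + 0.2807×95.9 + 0.2120×220.0 + 0.2019×401.2 = 160.8527 per 1,000.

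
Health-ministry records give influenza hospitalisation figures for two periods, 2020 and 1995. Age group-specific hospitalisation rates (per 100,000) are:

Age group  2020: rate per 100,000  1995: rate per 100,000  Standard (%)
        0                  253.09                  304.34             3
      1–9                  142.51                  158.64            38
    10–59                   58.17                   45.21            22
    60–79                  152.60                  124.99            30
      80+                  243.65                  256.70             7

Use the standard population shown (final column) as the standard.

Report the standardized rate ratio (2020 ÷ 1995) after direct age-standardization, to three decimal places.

Standard weights: 0.03, 0.38, 0.22, 0.30, 0.07.
2020: 0.0300×253.09 + 0.3800×142.51 + 0.2200×58.17 + 0.3000×152.60 + 0.0700×243.65 = 137.3794 per 100,000.
1995: 0.0300×304.34 + 0.3800×158.64 + 0.2200×45.21 + 0.3000×124.99 + 0.0700×256.70 = 134.8256 per 100,000.
Ratio = 137.3794 ÷ 134.8256 = 1.01894.

1.019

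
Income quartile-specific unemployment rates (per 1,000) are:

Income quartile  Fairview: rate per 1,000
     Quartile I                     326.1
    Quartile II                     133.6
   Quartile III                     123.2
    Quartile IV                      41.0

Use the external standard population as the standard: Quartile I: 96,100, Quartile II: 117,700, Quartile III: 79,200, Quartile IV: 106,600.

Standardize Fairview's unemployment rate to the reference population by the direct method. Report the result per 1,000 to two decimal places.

153.13

Standard total = 399,600; weights = 0.2405, 0.2945, 0.1982, 0.2668.
Standardized rate: 0.2405×326.1 + 0.2945×133.6 + 0.1982×123.2 + 0.2668×41.0 = 153.1306 per 1,000.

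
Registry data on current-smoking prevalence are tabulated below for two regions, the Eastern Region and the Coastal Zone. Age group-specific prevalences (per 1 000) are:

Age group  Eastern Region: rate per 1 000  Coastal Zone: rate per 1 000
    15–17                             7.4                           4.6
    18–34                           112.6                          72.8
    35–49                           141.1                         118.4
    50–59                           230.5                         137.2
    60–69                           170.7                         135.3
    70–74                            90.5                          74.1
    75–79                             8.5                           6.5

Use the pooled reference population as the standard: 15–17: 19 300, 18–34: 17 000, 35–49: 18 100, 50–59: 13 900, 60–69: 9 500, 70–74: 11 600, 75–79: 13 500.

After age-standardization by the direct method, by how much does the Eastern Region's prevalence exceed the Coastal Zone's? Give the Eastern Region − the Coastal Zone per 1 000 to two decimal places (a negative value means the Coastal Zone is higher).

29.08

Standard total = 102 900; weights = 0.1876, 0.1652, 0.1759, 0.1351, 0.0923, 0.1127, 0.1312.
The Eastern Region: 0.1876×7.4 + 0.1652×112.6 + 0.1759×141.1 + 0.1351×230.5 + 0.0923×170.7 + 0.1127×90.5 + 0.1312×8.5 = 103.0231 per 1 000.
The Coastal Zone: 0.1876×4.6 + 0.1652×72.8 + 0.1759×118.4 + 0.1351×137.2 + 0.0923×135.3 + 0.1127×74.1 + 0.1312×6.5 = 73.9471 per 1 000.
Difference = 103.0231 − 73.9471 = 29.0760.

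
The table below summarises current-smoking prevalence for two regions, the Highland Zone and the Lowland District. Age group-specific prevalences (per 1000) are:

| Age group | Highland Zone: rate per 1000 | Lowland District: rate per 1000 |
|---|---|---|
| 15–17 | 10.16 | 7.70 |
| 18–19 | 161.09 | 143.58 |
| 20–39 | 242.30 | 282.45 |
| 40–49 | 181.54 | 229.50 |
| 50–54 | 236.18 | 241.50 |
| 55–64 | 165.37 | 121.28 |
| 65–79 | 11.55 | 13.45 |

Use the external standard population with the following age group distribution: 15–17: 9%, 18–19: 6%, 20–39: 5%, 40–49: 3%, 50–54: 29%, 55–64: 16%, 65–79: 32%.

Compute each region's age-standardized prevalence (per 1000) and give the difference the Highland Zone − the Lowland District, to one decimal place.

2.7

Standard weights: 0.09, 0.06, 0.05, 0.03, 0.29, 0.16, 0.32.
The Highland Zone: 0.0900×10.16 + 0.0600×161.09 + 0.0500×242.30 + 0.0300×181.54 + 0.2900×236.18 + 0.1600×165.37 + 0.3200×11.55 = 126.7884 per 1000.
The Lowland District: 0.0900×7.70 + 0.0600×143.58 + 0.0500×282.45 + 0.0300×229.50 + 0.2900×241.50 + 0.1600×121.28 + 0.3200×13.45 = 124.0591 per 1000.
Difference = 126.7884 − 124.0591 = 2.7293.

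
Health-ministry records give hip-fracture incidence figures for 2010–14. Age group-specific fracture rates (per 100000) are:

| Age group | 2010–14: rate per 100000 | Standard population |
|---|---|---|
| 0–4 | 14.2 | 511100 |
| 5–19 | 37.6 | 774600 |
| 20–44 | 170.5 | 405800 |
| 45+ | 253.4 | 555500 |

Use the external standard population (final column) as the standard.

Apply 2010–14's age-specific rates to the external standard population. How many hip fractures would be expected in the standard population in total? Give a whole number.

Expected hip fractures = Σ (standard pop × age-specific rate ÷ 100000)
= 511100×14.2/100000 + 774600×37.6/100000 + 405800×170.5/100000 + 555500×253.4/100000
= 72.58 + 291.25 + 691.89 + 1407.64 = 2463.35.

2463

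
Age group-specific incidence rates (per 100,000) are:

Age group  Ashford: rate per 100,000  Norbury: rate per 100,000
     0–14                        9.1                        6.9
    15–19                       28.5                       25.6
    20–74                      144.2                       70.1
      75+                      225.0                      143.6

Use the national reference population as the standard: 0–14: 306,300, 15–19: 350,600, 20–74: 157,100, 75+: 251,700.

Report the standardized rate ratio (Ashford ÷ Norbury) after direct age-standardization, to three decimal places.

Standard total = 1,065,700; weights = 0.2874, 0.3290, 0.1474, 0.2362.
Ashford: 0.2874×9.1 + 0.3290×28.5 + 0.1474×144.2 + 0.2362×225.0 = 86.3899 per 100,000.
Norbury: 0.2874×6.9 + 0.3290×25.6 + 0.1474×70.1 + 0.2362×143.6 = 54.6548 per 100,000.
Ratio = 86.3899 ÷ 54.6548 = 1.58065.

1.581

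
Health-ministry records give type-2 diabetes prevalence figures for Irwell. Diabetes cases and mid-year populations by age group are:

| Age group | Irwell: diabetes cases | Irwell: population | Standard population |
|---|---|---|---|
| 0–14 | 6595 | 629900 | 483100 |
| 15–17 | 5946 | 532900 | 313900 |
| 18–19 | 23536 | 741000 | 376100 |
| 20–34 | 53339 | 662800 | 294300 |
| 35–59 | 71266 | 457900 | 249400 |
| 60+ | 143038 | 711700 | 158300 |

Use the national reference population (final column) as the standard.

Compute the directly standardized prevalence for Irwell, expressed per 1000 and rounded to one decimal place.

Age-specific rates per 1000 for Irwell: 10.470, 11.158, 31.762, 80.475, 155.637, 200.981.
Standard total = 1875100; weights = 0.2576, 0.1674, 0.2006, 0.1570, 0.1330, 0.0844.
Standardized rate: 0.2576×10.470 + 0.1674×11.158 + 0.2006×31.762 + 0.1570×80.475 + 0.1330×155.637 + 0.0844×200.981 = 61.2347 per 1000.

61.2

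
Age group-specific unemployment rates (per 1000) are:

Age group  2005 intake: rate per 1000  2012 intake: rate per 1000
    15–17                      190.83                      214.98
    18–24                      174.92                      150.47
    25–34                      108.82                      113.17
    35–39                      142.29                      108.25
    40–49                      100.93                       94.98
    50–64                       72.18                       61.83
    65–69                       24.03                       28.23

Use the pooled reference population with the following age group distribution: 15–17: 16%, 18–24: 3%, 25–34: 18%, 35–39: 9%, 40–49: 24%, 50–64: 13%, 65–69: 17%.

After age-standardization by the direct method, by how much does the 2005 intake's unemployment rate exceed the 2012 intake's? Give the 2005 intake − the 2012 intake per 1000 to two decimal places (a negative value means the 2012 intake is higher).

Standard weights: 0.16, 0.03, 0.18, 0.09, 0.24, 0.13, 0.17.
The 2005 intake: 0.1600×190.83 + 0.0300×174.92 + 0.1800×108.82 + 0.0900×142.29 + 0.2400×100.93 + 0.1300×72.18 + 0.1700×24.03 = 105.8658 per 1000.
The 2012 intake: 0.1600×214.98 + 0.0300×150.47 + 0.1800×113.17 + 0.0900×108.25 + 0.2400×94.98 + 0.1300×61.83 + 0.1700×28.23 = 104.6562 per 1000.
Difference = 105.8658 − 104.6562 = 1.2096.

1.21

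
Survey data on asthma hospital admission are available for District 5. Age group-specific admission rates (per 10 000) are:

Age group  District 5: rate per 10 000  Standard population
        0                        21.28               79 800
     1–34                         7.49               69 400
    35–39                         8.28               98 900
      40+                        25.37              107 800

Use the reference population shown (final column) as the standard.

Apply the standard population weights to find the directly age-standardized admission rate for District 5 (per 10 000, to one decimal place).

16.2

Standard total = 355 900; weights = 0.2242, 0.1950, 0.2779, 0.3029.
Standardized rate: 0.2242×21.28 + 0.1950×7.49 + 0.2779×8.28 + 0.3029×25.37 = 16.2173 per 10 000.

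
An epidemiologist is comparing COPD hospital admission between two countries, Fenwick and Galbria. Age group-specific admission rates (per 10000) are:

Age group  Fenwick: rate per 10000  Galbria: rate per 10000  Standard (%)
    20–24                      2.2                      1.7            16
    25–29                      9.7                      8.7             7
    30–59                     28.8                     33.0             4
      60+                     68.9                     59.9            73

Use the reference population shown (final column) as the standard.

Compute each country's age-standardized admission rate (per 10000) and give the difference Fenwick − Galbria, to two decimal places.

Standard weights: 0.16, 0.07, 0.04, 0.73.
Fenwick: 0.1600×2.2 + 0.0700×9.7 + 0.0400×28.8 + 0.7300×68.9 = 52.4800 per 10000.
Galbria: 0.1600×1.7 + 0.0700×8.7 + 0.0400×33.0 + 0.7300×59.9 = 45.9280 per 10000.
Difference = 52.4800 − 45.9280 = 6.5520.

6.55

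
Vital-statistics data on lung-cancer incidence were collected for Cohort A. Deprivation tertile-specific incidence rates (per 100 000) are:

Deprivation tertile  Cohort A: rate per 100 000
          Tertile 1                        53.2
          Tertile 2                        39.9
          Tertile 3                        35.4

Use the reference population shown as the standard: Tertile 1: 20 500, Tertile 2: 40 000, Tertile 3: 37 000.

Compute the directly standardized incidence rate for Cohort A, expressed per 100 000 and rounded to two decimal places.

Standard total = 97 500; weights = 0.2103, 0.4103, 0.3795.
Standardized rate: 0.2103×53.2 + 0.4103×39.9 + 0.3795×35.4 = 40.9887 per 100 000.

40.99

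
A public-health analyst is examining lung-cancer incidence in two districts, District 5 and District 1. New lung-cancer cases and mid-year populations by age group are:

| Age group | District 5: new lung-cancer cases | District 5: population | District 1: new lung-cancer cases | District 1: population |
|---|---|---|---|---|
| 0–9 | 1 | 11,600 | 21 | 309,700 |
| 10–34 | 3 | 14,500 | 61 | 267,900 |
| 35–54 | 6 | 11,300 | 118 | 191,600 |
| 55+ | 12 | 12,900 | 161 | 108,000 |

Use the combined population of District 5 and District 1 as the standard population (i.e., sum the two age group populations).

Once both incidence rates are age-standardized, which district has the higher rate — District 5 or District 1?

Age-specific rates per 100,000 for District 5: 8.62, 20.69, 53.10, 93.02.
For District 1: 6.78, 22.77, 61.59, 149.07.
Combined standard total = 927,500; weights = 0.3464, 0.3045, 0.2188, 0.1304.
District 5: 0.3464×8.62 + 0.3045×20.69 + 0.2188×53.10 + 0.1304×93.02 = 33.0270 per 100,000.
District 1: 0.3464×6.78 + 0.3045×22.77 + 0.2188×61.59 + 0.1304×149.07 = 42.1863 per 100,000.
The crude rates (43.74 vs 41.15) would put District 5 higher, but that reflects its age composition; once standardized to a common age structure, District 1 has the higher underlying rate.

District 1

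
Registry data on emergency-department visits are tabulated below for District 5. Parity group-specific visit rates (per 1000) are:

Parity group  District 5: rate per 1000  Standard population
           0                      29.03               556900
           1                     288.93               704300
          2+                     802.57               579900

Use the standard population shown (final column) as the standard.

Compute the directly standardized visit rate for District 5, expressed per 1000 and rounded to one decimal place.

Standard total = 1841100; weights = 0.3025, 0.3825, 0.3150.
Standardized rate: 0.3025×29.03 + 0.3825×288.93 + 0.3150×802.57 = 372.0985 per 1000.

372.1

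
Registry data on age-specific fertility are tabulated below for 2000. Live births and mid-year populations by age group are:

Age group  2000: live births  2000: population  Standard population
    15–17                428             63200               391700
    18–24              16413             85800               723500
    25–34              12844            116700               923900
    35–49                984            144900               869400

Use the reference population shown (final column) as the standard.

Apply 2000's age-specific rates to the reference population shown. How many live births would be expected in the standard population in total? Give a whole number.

Age-specific rates per 1000 for 2000: 6.772, 191.294, 110.060, 6.791.
Expected live births = Σ (standard pop × age-specific rate ÷ 1000)
= 391700×6.772/1000 + 723500×191.294/1000 + 923900×110.060/1000 + 869400×6.791/1000
= 2652.65 + 138401.00 + 101684.42 + 5904.00 = 248642.07.

248642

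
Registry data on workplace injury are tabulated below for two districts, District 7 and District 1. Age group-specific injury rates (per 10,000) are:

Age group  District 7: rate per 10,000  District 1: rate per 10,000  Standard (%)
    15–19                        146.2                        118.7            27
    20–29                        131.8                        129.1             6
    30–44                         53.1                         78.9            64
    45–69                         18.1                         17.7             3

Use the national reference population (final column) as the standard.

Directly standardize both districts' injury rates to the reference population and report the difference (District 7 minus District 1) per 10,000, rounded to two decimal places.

Standard weights: 0.27, 0.06, 0.64, 0.03.
District 7: 0.2700×146.2 + 0.0600×131.8 + 0.6400×53.1 + 0.0300×18.1 = 81.9090 per 10,000.
District 1: 0.2700×118.7 + 0.0600×129.1 + 0.6400×78.9 + 0.0300×17.7 = 90.8220 per 10,000.
Difference = 81.9090 − 90.8220 = -8.9130.

-8.91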